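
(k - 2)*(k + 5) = k^2 + 3*k - 10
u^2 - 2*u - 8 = (u - 4)*(u + 2)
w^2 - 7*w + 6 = (w - 6)*(w - 1)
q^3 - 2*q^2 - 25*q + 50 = (q - 5)*(q - 2)*(q + 5)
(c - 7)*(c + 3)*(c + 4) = c^3 - 37*c - 84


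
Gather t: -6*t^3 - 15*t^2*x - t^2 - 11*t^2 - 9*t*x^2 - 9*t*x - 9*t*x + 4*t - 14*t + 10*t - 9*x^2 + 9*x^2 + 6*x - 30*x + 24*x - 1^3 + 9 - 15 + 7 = -6*t^3 + t^2*(-15*x - 12) + t*(-9*x^2 - 18*x)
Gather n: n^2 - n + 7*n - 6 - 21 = n^2 + 6*n - 27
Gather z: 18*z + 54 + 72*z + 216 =90*z + 270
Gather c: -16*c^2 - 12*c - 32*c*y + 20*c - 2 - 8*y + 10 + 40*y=-16*c^2 + c*(8 - 32*y) + 32*y + 8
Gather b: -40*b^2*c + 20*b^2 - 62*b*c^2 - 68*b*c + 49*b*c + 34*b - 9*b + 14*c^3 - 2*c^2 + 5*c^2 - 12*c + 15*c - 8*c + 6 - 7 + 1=b^2*(20 - 40*c) + b*(-62*c^2 - 19*c + 25) + 14*c^3 + 3*c^2 - 5*c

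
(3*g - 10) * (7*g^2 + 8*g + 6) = 21*g^3 - 46*g^2 - 62*g - 60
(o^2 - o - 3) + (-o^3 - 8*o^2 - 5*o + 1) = -o^3 - 7*o^2 - 6*o - 2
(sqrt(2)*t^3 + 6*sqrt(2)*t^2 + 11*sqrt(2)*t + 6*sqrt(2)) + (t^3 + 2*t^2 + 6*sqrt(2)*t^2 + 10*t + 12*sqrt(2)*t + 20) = t^3 + sqrt(2)*t^3 + 2*t^2 + 12*sqrt(2)*t^2 + 10*t + 23*sqrt(2)*t + 6*sqrt(2) + 20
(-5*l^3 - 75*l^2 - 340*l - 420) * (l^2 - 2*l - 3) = -5*l^5 - 65*l^4 - 175*l^3 + 485*l^2 + 1860*l + 1260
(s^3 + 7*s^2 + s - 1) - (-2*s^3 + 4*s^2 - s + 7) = 3*s^3 + 3*s^2 + 2*s - 8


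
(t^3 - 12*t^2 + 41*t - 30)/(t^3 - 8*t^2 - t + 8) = (t^2 - 11*t + 30)/(t^2 - 7*t - 8)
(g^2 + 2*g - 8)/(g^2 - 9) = (g^2 + 2*g - 8)/(g^2 - 9)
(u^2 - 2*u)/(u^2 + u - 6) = u/(u + 3)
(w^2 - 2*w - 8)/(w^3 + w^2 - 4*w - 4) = (w - 4)/(w^2 - w - 2)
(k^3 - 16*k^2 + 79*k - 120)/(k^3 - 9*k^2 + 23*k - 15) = (k - 8)/(k - 1)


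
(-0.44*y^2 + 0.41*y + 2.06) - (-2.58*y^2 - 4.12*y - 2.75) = 2.14*y^2 + 4.53*y + 4.81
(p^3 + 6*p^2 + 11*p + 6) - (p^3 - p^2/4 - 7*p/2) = 25*p^2/4 + 29*p/2 + 6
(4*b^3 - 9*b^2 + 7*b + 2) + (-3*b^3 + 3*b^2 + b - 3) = b^3 - 6*b^2 + 8*b - 1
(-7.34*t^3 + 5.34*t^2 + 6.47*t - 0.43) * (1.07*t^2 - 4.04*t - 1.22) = -7.8538*t^5 + 35.3674*t^4 - 5.6959*t^3 - 33.1137*t^2 - 6.1562*t + 0.5246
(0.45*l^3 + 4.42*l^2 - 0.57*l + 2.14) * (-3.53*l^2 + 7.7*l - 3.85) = -1.5885*l^5 - 12.1376*l^4 + 34.3136*l^3 - 28.9602*l^2 + 18.6725*l - 8.239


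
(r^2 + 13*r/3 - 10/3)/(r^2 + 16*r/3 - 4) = (r + 5)/(r + 6)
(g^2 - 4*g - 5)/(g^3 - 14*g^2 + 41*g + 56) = (g - 5)/(g^2 - 15*g + 56)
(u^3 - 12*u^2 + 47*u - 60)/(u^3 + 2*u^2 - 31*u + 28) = (u^2 - 8*u + 15)/(u^2 + 6*u - 7)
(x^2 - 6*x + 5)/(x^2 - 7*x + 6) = (x - 5)/(x - 6)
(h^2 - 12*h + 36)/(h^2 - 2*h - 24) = (h - 6)/(h + 4)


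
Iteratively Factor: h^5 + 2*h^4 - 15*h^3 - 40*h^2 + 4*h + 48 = (h + 3)*(h^4 - h^3 - 12*h^2 - 4*h + 16) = (h - 1)*(h + 3)*(h^3 - 12*h - 16) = (h - 1)*(h + 2)*(h + 3)*(h^2 - 2*h - 8) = (h - 1)*(h + 2)^2*(h + 3)*(h - 4)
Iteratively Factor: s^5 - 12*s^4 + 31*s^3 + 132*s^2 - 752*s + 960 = (s - 4)*(s^4 - 8*s^3 - s^2 + 128*s - 240) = (s - 4)^2*(s^3 - 4*s^2 - 17*s + 60) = (s - 4)^2*(s + 4)*(s^2 - 8*s + 15) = (s - 4)^2*(s - 3)*(s + 4)*(s - 5)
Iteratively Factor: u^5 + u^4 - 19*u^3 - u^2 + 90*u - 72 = (u + 4)*(u^4 - 3*u^3 - 7*u^2 + 27*u - 18) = (u - 3)*(u + 4)*(u^3 - 7*u + 6) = (u - 3)*(u - 2)*(u + 4)*(u^2 + 2*u - 3) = (u - 3)*(u - 2)*(u + 3)*(u + 4)*(u - 1)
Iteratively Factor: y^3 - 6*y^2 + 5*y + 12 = (y - 3)*(y^2 - 3*y - 4) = (y - 3)*(y + 1)*(y - 4)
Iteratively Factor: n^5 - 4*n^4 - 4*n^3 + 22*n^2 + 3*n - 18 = (n - 3)*(n^4 - n^3 - 7*n^2 + n + 6) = (n - 3)*(n + 1)*(n^3 - 2*n^2 - 5*n + 6) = (n - 3)*(n + 1)*(n + 2)*(n^2 - 4*n + 3) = (n - 3)*(n - 1)*(n + 1)*(n + 2)*(n - 3)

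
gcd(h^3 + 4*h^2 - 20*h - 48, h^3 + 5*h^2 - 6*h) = h + 6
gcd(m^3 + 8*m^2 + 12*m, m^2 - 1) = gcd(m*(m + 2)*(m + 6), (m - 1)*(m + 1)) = 1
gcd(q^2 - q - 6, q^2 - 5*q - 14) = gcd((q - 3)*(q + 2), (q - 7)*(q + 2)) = q + 2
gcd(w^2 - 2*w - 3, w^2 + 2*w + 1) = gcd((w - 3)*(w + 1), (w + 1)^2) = w + 1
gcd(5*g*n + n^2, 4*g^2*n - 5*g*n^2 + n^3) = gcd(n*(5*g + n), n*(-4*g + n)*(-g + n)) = n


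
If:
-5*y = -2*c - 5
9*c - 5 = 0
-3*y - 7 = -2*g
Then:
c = 5/9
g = 16/3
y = 11/9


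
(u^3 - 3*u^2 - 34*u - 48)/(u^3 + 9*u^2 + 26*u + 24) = (u - 8)/(u + 4)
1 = 1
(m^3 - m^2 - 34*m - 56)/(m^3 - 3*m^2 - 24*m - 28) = (m + 4)/(m + 2)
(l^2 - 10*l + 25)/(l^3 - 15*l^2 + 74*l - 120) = (l - 5)/(l^2 - 10*l + 24)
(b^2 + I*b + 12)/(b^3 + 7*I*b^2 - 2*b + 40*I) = (b - 3*I)/(b^2 + 3*I*b + 10)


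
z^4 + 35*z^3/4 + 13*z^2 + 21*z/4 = z*(z + 3/4)*(z + 1)*(z + 7)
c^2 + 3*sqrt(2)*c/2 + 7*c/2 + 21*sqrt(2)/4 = (c + 7/2)*(c + 3*sqrt(2)/2)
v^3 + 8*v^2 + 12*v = v*(v + 2)*(v + 6)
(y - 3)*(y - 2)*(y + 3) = y^3 - 2*y^2 - 9*y + 18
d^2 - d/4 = d*(d - 1/4)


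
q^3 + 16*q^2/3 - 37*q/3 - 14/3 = (q - 2)*(q + 1/3)*(q + 7)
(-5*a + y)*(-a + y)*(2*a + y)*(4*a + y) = 40*a^4 - 18*a^3*y - 23*a^2*y^2 + y^4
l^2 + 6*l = l*(l + 6)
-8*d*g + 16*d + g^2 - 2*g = (-8*d + g)*(g - 2)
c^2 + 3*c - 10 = (c - 2)*(c + 5)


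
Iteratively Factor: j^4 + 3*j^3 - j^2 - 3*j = (j - 1)*(j^3 + 4*j^2 + 3*j) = (j - 1)*(j + 1)*(j^2 + 3*j) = j*(j - 1)*(j + 1)*(j + 3)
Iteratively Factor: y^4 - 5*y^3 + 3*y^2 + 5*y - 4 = (y - 1)*(y^3 - 4*y^2 - y + 4) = (y - 1)^2*(y^2 - 3*y - 4) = (y - 4)*(y - 1)^2*(y + 1)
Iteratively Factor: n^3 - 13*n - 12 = (n + 1)*(n^2 - n - 12) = (n - 4)*(n + 1)*(n + 3)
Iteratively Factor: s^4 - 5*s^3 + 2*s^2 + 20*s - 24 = (s - 2)*(s^3 - 3*s^2 - 4*s + 12) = (s - 3)*(s - 2)*(s^2 - 4) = (s - 3)*(s - 2)*(s + 2)*(s - 2)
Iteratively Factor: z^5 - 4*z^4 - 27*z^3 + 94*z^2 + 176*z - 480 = (z + 3)*(z^4 - 7*z^3 - 6*z^2 + 112*z - 160) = (z - 5)*(z + 3)*(z^3 - 2*z^2 - 16*z + 32) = (z - 5)*(z + 3)*(z + 4)*(z^2 - 6*z + 8) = (z - 5)*(z - 4)*(z + 3)*(z + 4)*(z - 2)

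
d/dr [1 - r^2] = -2*r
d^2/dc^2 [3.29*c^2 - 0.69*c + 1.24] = 6.58000000000000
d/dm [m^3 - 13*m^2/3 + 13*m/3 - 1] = 3*m^2 - 26*m/3 + 13/3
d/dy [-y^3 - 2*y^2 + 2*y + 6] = -3*y^2 - 4*y + 2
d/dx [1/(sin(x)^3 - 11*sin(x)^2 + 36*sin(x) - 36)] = (-3*sin(x)^2 + 22*sin(x) - 36)*cos(x)/(sin(x)^3 - 11*sin(x)^2 + 36*sin(x) - 36)^2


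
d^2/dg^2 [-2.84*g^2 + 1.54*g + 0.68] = -5.68000000000000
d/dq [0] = 0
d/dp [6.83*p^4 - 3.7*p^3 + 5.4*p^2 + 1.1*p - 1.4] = 27.32*p^3 - 11.1*p^2 + 10.8*p + 1.1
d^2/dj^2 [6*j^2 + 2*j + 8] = 12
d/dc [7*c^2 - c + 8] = 14*c - 1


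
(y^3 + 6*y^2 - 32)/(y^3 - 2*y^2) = 1 + 8/y + 16/y^2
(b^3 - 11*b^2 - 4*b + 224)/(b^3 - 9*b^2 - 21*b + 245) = (b^2 - 4*b - 32)/(b^2 - 2*b - 35)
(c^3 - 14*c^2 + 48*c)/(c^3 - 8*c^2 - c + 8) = c*(c - 6)/(c^2 - 1)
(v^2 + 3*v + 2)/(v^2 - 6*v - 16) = (v + 1)/(v - 8)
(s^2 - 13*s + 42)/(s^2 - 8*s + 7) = (s - 6)/(s - 1)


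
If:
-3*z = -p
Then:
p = 3*z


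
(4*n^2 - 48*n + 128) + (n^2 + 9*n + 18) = 5*n^2 - 39*n + 146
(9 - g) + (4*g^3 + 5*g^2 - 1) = 4*g^3 + 5*g^2 - g + 8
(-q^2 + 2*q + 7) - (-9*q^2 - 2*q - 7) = 8*q^2 + 4*q + 14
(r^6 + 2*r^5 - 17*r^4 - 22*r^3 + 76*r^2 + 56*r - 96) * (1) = r^6 + 2*r^5 - 17*r^4 - 22*r^3 + 76*r^2 + 56*r - 96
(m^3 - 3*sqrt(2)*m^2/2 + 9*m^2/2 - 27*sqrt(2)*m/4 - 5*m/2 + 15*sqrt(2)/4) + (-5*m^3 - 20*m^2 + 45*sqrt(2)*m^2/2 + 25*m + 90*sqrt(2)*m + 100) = -4*m^3 - 31*m^2/2 + 21*sqrt(2)*m^2 + 45*m/2 + 333*sqrt(2)*m/4 + 15*sqrt(2)/4 + 100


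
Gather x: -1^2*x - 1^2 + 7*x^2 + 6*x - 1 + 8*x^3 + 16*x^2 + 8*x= 8*x^3 + 23*x^2 + 13*x - 2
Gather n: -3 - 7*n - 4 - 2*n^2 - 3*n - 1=-2*n^2 - 10*n - 8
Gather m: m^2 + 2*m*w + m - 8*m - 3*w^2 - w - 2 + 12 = m^2 + m*(2*w - 7) - 3*w^2 - w + 10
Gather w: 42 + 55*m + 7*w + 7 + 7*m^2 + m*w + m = 7*m^2 + 56*m + w*(m + 7) + 49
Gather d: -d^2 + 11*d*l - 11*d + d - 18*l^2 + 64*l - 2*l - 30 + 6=-d^2 + d*(11*l - 10) - 18*l^2 + 62*l - 24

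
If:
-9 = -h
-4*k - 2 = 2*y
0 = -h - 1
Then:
No Solution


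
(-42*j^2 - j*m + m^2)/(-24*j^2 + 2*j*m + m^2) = (7*j - m)/(4*j - m)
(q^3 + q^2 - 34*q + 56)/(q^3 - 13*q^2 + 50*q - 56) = (q + 7)/(q - 7)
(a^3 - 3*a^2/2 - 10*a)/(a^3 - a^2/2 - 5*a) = (-2*a^2 + 3*a + 20)/(-2*a^2 + a + 10)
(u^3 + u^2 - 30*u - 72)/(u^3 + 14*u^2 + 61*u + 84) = (u - 6)/(u + 7)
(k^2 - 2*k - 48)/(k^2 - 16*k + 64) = (k + 6)/(k - 8)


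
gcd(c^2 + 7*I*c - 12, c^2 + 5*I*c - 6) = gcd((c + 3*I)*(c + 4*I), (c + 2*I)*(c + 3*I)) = c + 3*I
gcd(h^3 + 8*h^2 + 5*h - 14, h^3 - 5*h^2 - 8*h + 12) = h^2 + h - 2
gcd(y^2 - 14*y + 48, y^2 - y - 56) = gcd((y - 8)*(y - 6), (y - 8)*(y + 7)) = y - 8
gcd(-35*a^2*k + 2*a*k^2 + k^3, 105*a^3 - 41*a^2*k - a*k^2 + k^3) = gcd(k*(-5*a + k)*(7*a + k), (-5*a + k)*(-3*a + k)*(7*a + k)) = 35*a^2 - 2*a*k - k^2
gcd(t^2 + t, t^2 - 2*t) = t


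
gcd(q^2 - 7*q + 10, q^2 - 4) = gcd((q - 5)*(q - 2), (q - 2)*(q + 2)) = q - 2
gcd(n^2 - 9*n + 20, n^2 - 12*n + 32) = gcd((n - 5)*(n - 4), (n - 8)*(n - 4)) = n - 4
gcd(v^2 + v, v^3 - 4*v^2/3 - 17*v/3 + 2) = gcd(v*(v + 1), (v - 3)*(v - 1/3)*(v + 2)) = 1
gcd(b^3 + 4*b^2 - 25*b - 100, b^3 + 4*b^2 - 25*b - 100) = b^3 + 4*b^2 - 25*b - 100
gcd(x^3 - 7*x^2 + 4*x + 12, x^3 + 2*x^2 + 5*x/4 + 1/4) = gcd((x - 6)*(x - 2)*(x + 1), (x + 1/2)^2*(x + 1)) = x + 1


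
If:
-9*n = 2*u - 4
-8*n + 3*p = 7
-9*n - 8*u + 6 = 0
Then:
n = 10/27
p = 269/81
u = 1/3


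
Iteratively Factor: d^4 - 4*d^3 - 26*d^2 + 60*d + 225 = (d - 5)*(d^3 + d^2 - 21*d - 45) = (d - 5)*(d + 3)*(d^2 - 2*d - 15) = (d - 5)^2*(d + 3)*(d + 3)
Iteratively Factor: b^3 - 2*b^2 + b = (b)*(b^2 - 2*b + 1) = b*(b - 1)*(b - 1)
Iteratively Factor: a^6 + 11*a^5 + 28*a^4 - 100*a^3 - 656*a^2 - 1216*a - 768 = (a + 4)*(a^5 + 7*a^4 - 100*a^2 - 256*a - 192) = (a + 2)*(a + 4)*(a^4 + 5*a^3 - 10*a^2 - 80*a - 96) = (a - 4)*(a + 2)*(a + 4)*(a^3 + 9*a^2 + 26*a + 24) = (a - 4)*(a + 2)*(a + 4)^2*(a^2 + 5*a + 6) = (a - 4)*(a + 2)*(a + 3)*(a + 4)^2*(a + 2)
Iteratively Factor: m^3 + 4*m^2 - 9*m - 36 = (m - 3)*(m^2 + 7*m + 12) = (m - 3)*(m + 4)*(m + 3)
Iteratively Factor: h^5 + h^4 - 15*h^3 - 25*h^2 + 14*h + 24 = (h - 1)*(h^4 + 2*h^3 - 13*h^2 - 38*h - 24) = (h - 1)*(h + 3)*(h^3 - h^2 - 10*h - 8) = (h - 4)*(h - 1)*(h + 3)*(h^2 + 3*h + 2) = (h - 4)*(h - 1)*(h + 2)*(h + 3)*(h + 1)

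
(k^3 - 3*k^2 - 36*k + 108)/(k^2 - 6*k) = k + 3 - 18/k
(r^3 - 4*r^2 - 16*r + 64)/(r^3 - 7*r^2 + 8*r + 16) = (r + 4)/(r + 1)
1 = 1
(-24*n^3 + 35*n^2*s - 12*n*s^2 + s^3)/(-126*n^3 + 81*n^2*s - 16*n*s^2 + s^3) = (8*n^2 - 9*n*s + s^2)/(42*n^2 - 13*n*s + s^2)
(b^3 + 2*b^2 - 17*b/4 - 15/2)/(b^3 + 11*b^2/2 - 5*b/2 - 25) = (b + 3/2)/(b + 5)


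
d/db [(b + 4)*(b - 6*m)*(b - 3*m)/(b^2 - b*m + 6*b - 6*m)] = (-(b + 4)*(b - 6*m)*(b - 3*m)*(2*b - m + 6) + ((b + 4)*(b - 6*m) + (b + 4)*(b - 3*m) + (b - 6*m)*(b - 3*m))*(b^2 - b*m + 6*b - 6*m))/(b^2 - b*m + 6*b - 6*m)^2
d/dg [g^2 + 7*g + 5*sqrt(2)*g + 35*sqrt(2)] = 2*g + 7 + 5*sqrt(2)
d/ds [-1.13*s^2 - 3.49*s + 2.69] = -2.26*s - 3.49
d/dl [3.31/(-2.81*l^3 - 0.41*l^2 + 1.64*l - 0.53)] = (27.9033*l^2 + 2.7142*l - 5.4284)/(2.81*l^3 + 0.41*l^2 - 1.64*l + 0.53)^2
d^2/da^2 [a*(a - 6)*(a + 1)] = 6*a - 10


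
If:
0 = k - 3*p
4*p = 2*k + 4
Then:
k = -6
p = -2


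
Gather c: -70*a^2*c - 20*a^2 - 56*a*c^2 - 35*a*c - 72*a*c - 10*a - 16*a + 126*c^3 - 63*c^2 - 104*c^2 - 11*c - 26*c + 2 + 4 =-20*a^2 - 26*a + 126*c^3 + c^2*(-56*a - 167) + c*(-70*a^2 - 107*a - 37) + 6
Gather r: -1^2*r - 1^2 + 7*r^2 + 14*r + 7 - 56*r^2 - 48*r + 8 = -49*r^2 - 35*r + 14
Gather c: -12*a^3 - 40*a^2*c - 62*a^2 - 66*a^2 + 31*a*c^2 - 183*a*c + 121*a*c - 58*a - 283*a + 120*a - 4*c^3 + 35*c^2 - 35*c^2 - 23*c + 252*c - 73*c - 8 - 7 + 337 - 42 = -12*a^3 - 128*a^2 + 31*a*c^2 - 221*a - 4*c^3 + c*(-40*a^2 - 62*a + 156) + 280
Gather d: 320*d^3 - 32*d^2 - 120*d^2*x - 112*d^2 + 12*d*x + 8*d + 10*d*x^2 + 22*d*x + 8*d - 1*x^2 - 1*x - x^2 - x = 320*d^3 + d^2*(-120*x - 144) + d*(10*x^2 + 34*x + 16) - 2*x^2 - 2*x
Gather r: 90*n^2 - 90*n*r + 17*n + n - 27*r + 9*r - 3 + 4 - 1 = 90*n^2 + 18*n + r*(-90*n - 18)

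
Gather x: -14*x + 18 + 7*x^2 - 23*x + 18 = 7*x^2 - 37*x + 36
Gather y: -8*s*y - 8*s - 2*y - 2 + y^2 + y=-8*s + y^2 + y*(-8*s - 1) - 2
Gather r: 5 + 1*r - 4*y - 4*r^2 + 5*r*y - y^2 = -4*r^2 + r*(5*y + 1) - y^2 - 4*y + 5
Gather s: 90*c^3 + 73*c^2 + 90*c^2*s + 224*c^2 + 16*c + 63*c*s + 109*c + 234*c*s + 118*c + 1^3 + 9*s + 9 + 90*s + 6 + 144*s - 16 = 90*c^3 + 297*c^2 + 243*c + s*(90*c^2 + 297*c + 243)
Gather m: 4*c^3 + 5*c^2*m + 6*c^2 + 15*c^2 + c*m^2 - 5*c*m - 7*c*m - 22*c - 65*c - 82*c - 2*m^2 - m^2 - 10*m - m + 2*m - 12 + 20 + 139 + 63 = 4*c^3 + 21*c^2 - 169*c + m^2*(c - 3) + m*(5*c^2 - 12*c - 9) + 210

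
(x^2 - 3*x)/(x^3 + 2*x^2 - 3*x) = (x - 3)/(x^2 + 2*x - 3)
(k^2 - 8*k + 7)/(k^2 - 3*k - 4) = (-k^2 + 8*k - 7)/(-k^2 + 3*k + 4)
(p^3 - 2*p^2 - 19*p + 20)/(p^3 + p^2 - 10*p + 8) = (p - 5)/(p - 2)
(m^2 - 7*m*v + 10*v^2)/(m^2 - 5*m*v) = (m - 2*v)/m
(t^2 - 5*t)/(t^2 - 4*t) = (t - 5)/(t - 4)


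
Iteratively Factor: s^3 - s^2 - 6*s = (s)*(s^2 - s - 6) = s*(s - 3)*(s + 2)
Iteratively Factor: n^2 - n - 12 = (n - 4)*(n + 3)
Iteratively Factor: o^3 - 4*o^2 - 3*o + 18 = (o - 3)*(o^2 - o - 6) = (o - 3)*(o + 2)*(o - 3)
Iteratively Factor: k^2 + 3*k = (k + 3)*(k)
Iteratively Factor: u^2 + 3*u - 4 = (u + 4)*(u - 1)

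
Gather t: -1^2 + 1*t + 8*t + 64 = 9*t + 63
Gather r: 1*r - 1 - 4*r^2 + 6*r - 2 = -4*r^2 + 7*r - 3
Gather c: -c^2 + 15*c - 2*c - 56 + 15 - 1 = -c^2 + 13*c - 42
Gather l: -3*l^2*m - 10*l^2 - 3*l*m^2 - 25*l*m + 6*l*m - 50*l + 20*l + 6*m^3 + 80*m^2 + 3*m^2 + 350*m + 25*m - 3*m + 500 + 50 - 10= l^2*(-3*m - 10) + l*(-3*m^2 - 19*m - 30) + 6*m^3 + 83*m^2 + 372*m + 540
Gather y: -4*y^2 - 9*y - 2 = -4*y^2 - 9*y - 2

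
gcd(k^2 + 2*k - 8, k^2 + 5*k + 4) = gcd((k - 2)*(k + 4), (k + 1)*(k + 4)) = k + 4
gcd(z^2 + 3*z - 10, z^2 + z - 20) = z + 5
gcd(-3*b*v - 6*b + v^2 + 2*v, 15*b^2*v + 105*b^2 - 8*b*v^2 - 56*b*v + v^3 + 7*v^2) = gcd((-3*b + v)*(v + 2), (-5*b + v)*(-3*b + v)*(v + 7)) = -3*b + v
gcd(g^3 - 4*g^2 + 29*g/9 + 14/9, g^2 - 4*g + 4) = g - 2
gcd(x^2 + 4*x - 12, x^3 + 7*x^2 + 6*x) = x + 6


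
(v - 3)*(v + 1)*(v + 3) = v^3 + v^2 - 9*v - 9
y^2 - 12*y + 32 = (y - 8)*(y - 4)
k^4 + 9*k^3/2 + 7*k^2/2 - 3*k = k*(k - 1/2)*(k + 2)*(k + 3)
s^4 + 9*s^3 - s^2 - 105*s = s*(s - 3)*(s + 5)*(s + 7)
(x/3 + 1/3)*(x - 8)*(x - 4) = x^3/3 - 11*x^2/3 + 20*x/3 + 32/3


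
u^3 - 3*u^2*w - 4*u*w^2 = u*(u - 4*w)*(u + w)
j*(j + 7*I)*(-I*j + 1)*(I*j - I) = j^4 - j^3 + 8*I*j^3 - 7*j^2 - 8*I*j^2 + 7*j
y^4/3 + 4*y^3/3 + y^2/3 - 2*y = y*(y/3 + 1)*(y - 1)*(y + 2)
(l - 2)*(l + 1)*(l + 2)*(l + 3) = l^4 + 4*l^3 - l^2 - 16*l - 12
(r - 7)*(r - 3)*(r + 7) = r^3 - 3*r^2 - 49*r + 147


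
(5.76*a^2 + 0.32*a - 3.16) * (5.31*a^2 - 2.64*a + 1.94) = 30.5856*a^4 - 13.5072*a^3 - 6.45*a^2 + 8.9632*a - 6.1304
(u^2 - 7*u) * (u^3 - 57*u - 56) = u^5 - 7*u^4 - 57*u^3 + 343*u^2 + 392*u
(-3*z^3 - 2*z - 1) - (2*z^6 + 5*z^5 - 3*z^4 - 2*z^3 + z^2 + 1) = -2*z^6 - 5*z^5 + 3*z^4 - z^3 - z^2 - 2*z - 2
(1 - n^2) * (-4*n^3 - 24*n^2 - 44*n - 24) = 4*n^5 + 24*n^4 + 40*n^3 - 44*n - 24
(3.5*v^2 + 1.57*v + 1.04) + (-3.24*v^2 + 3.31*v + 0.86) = 0.26*v^2 + 4.88*v + 1.9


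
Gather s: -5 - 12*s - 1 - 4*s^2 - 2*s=-4*s^2 - 14*s - 6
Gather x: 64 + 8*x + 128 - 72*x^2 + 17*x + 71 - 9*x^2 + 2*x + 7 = -81*x^2 + 27*x + 270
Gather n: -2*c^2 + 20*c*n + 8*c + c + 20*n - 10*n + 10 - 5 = -2*c^2 + 9*c + n*(20*c + 10) + 5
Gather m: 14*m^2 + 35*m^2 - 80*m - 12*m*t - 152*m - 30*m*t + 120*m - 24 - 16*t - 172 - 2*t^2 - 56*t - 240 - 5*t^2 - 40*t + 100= 49*m^2 + m*(-42*t - 112) - 7*t^2 - 112*t - 336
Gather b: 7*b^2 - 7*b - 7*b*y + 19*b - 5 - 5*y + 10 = 7*b^2 + b*(12 - 7*y) - 5*y + 5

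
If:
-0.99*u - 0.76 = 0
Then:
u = -0.77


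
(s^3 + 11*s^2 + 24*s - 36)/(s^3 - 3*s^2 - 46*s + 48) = (s + 6)/(s - 8)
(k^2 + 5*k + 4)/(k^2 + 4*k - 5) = (k^2 + 5*k + 4)/(k^2 + 4*k - 5)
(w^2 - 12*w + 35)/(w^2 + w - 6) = (w^2 - 12*w + 35)/(w^2 + w - 6)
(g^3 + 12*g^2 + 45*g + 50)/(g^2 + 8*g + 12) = (g^2 + 10*g + 25)/(g + 6)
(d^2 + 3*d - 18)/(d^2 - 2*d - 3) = (d + 6)/(d + 1)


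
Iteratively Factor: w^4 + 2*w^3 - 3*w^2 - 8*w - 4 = (w - 2)*(w^3 + 4*w^2 + 5*w + 2) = (w - 2)*(w + 1)*(w^2 + 3*w + 2) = (w - 2)*(w + 1)*(w + 2)*(w + 1)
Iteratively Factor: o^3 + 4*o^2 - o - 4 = (o - 1)*(o^2 + 5*o + 4) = (o - 1)*(o + 4)*(o + 1)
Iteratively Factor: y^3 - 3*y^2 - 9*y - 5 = (y + 1)*(y^2 - 4*y - 5) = (y + 1)^2*(y - 5)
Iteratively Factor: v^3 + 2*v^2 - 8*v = (v)*(v^2 + 2*v - 8) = v*(v - 2)*(v + 4)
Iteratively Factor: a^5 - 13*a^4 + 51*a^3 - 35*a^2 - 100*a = (a - 4)*(a^4 - 9*a^3 + 15*a^2 + 25*a) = (a - 5)*(a - 4)*(a^3 - 4*a^2 - 5*a) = (a - 5)^2*(a - 4)*(a^2 + a) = (a - 5)^2*(a - 4)*(a + 1)*(a)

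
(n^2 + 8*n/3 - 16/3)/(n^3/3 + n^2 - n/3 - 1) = (3*n^2 + 8*n - 16)/(n^3 + 3*n^2 - n - 3)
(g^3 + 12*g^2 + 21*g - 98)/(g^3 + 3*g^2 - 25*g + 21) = (g^2 + 5*g - 14)/(g^2 - 4*g + 3)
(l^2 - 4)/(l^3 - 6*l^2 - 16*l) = (l - 2)/(l*(l - 8))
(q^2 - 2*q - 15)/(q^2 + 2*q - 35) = (q + 3)/(q + 7)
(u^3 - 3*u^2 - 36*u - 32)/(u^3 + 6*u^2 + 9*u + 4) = (u - 8)/(u + 1)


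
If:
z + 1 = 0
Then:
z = -1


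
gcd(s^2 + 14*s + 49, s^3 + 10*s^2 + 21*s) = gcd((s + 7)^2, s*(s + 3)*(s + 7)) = s + 7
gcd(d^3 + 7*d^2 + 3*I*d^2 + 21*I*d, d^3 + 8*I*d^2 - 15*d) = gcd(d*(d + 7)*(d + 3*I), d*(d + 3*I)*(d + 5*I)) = d^2 + 3*I*d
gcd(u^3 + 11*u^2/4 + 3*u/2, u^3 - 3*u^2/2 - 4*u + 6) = u + 2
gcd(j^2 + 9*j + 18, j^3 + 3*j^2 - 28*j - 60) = j + 6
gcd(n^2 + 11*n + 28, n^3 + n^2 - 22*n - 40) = n + 4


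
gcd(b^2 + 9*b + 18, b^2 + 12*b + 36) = b + 6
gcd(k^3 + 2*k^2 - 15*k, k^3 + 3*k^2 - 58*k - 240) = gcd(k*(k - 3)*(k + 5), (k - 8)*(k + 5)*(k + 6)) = k + 5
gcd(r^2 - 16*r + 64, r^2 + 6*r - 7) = 1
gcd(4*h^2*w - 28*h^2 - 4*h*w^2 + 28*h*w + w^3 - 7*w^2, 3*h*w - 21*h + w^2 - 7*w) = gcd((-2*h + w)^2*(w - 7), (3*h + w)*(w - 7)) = w - 7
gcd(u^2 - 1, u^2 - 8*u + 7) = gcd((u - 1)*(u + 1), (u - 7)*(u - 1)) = u - 1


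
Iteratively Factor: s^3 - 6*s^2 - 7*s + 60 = (s + 3)*(s^2 - 9*s + 20) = (s - 5)*(s + 3)*(s - 4)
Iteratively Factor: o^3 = (o)*(o^2) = o^2*(o)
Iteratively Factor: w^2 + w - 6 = (w + 3)*(w - 2)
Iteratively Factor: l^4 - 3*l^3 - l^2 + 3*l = (l)*(l^3 - 3*l^2 - l + 3) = l*(l - 3)*(l^2 - 1) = l*(l - 3)*(l - 1)*(l + 1)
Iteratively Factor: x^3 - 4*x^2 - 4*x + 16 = (x + 2)*(x^2 - 6*x + 8) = (x - 4)*(x + 2)*(x - 2)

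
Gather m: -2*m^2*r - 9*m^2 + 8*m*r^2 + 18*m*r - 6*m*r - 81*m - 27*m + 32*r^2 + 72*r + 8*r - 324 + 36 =m^2*(-2*r - 9) + m*(8*r^2 + 12*r - 108) + 32*r^2 + 80*r - 288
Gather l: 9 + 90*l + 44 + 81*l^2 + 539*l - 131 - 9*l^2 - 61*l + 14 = 72*l^2 + 568*l - 64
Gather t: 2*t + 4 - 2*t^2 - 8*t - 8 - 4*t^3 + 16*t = -4*t^3 - 2*t^2 + 10*t - 4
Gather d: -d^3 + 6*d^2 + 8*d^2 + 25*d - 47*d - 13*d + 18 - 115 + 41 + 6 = -d^3 + 14*d^2 - 35*d - 50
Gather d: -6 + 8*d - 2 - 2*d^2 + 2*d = -2*d^2 + 10*d - 8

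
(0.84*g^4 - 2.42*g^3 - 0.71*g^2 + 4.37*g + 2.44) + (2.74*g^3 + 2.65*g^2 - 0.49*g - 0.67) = 0.84*g^4 + 0.32*g^3 + 1.94*g^2 + 3.88*g + 1.77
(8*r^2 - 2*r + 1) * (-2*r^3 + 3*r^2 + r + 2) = -16*r^5 + 28*r^4 + 17*r^2 - 3*r + 2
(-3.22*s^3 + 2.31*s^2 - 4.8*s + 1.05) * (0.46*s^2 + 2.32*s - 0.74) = -1.4812*s^5 - 6.4078*s^4 + 5.534*s^3 - 12.3624*s^2 + 5.988*s - 0.777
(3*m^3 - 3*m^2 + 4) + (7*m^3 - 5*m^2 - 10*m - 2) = 10*m^3 - 8*m^2 - 10*m + 2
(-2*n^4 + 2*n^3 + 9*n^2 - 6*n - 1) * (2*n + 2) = -4*n^5 + 22*n^3 + 6*n^2 - 14*n - 2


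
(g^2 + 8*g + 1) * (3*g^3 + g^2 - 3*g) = 3*g^5 + 25*g^4 + 8*g^3 - 23*g^2 - 3*g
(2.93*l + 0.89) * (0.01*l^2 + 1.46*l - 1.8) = 0.0293*l^3 + 4.2867*l^2 - 3.9746*l - 1.602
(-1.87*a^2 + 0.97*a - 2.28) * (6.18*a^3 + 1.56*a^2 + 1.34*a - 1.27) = -11.5566*a^5 + 3.0774*a^4 - 15.083*a^3 + 0.117900000000001*a^2 - 4.2871*a + 2.8956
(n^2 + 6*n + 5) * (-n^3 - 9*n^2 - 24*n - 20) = -n^5 - 15*n^4 - 83*n^3 - 209*n^2 - 240*n - 100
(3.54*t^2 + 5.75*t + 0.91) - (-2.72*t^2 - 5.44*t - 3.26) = 6.26*t^2 + 11.19*t + 4.17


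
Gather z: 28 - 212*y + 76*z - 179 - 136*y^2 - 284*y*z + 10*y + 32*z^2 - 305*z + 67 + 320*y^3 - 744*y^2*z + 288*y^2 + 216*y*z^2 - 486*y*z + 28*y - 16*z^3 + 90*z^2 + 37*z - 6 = 320*y^3 + 152*y^2 - 174*y - 16*z^3 + z^2*(216*y + 122) + z*(-744*y^2 - 770*y - 192) - 90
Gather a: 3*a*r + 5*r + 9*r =3*a*r + 14*r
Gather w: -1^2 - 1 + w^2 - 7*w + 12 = w^2 - 7*w + 10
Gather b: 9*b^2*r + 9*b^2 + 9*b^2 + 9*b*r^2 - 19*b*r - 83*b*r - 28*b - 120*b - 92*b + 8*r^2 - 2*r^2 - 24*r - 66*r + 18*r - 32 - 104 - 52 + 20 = b^2*(9*r + 18) + b*(9*r^2 - 102*r - 240) + 6*r^2 - 72*r - 168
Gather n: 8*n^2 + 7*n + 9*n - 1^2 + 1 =8*n^2 + 16*n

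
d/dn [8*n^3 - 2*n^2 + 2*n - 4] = 24*n^2 - 4*n + 2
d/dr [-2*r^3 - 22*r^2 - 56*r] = -6*r^2 - 44*r - 56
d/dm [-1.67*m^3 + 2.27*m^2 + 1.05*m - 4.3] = -5.01*m^2 + 4.54*m + 1.05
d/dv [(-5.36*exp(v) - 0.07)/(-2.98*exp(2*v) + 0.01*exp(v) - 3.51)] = (-15.9728*exp(2*v) - 0.4172*exp(v) + 18.8143)*exp(v)/(8.8804*exp(4*v) - 0.0596*exp(3*v) + 20.9197*exp(2*v) - 0.0702*exp(v) + 12.3201)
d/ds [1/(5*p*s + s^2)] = (-5*p - 2*s)/(s^2*(5*p + s)^2)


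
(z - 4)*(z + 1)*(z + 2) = z^3 - z^2 - 10*z - 8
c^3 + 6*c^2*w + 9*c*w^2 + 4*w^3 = (c + w)^2*(c + 4*w)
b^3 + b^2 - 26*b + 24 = (b - 4)*(b - 1)*(b + 6)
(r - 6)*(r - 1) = r^2 - 7*r + 6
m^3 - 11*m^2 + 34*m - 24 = (m - 6)*(m - 4)*(m - 1)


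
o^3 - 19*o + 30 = (o - 3)*(o - 2)*(o + 5)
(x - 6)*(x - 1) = x^2 - 7*x + 6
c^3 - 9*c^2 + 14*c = c*(c - 7)*(c - 2)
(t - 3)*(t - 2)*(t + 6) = t^3 + t^2 - 24*t + 36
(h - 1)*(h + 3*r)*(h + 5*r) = h^3 + 8*h^2*r - h^2 + 15*h*r^2 - 8*h*r - 15*r^2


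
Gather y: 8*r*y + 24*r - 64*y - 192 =24*r + y*(8*r - 64) - 192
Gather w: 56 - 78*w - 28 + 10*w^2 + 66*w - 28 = 10*w^2 - 12*w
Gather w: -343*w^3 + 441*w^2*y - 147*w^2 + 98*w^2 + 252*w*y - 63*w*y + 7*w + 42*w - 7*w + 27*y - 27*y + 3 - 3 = -343*w^3 + w^2*(441*y - 49) + w*(189*y + 42)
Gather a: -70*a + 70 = 70 - 70*a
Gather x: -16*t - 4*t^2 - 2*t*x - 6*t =-4*t^2 - 2*t*x - 22*t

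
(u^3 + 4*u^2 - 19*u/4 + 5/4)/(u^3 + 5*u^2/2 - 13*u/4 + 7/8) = 2*(u + 5)/(2*u + 7)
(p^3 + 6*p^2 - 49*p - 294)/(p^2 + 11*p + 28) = (p^2 - p - 42)/(p + 4)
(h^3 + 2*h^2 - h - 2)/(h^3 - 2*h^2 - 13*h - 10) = (h - 1)/(h - 5)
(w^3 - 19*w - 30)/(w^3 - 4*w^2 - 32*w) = (-w^3 + 19*w + 30)/(w*(-w^2 + 4*w + 32))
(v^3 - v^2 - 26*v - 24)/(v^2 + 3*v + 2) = (v^2 - 2*v - 24)/(v + 2)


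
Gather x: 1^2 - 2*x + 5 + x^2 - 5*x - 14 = x^2 - 7*x - 8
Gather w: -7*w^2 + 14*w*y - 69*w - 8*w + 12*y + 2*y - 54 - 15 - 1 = -7*w^2 + w*(14*y - 77) + 14*y - 70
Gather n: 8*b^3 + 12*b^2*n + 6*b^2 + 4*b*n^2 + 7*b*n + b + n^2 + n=8*b^3 + 6*b^2 + b + n^2*(4*b + 1) + n*(12*b^2 + 7*b + 1)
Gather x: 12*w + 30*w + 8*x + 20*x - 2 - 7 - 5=42*w + 28*x - 14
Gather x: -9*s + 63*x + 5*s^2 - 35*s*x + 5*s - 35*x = 5*s^2 - 4*s + x*(28 - 35*s)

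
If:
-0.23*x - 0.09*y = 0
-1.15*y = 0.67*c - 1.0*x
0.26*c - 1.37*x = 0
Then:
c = 0.00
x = 0.00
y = 0.00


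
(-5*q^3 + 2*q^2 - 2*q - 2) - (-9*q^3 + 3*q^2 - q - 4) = 4*q^3 - q^2 - q + 2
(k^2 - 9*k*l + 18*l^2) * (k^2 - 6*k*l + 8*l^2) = k^4 - 15*k^3*l + 80*k^2*l^2 - 180*k*l^3 + 144*l^4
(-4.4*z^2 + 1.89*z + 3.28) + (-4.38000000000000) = -4.4*z^2 + 1.89*z - 1.1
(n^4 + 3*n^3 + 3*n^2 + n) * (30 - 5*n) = -5*n^5 + 15*n^4 + 75*n^3 + 85*n^2 + 30*n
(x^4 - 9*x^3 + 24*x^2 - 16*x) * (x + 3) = x^5 - 6*x^4 - 3*x^3 + 56*x^2 - 48*x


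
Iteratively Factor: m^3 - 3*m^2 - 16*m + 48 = (m + 4)*(m^2 - 7*m + 12) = (m - 3)*(m + 4)*(m - 4)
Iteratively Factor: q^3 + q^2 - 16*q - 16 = (q + 4)*(q^2 - 3*q - 4) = (q + 1)*(q + 4)*(q - 4)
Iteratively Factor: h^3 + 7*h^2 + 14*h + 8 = (h + 4)*(h^2 + 3*h + 2) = (h + 1)*(h + 4)*(h + 2)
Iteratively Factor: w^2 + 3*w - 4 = (w + 4)*(w - 1)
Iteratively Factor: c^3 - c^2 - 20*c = (c + 4)*(c^2 - 5*c) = (c - 5)*(c + 4)*(c)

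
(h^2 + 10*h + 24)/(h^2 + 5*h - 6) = (h + 4)/(h - 1)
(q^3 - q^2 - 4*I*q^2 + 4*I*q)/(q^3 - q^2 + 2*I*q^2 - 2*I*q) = (q - 4*I)/(q + 2*I)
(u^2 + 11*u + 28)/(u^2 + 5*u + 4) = (u + 7)/(u + 1)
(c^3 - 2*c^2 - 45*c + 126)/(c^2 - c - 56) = (c^2 - 9*c + 18)/(c - 8)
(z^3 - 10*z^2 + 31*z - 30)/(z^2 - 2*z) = z - 8 + 15/z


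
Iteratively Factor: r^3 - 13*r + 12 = (r - 1)*(r^2 + r - 12) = (r - 3)*(r - 1)*(r + 4)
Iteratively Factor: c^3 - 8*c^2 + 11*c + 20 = (c + 1)*(c^2 - 9*c + 20) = (c - 4)*(c + 1)*(c - 5)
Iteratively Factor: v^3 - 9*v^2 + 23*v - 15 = (v - 3)*(v^2 - 6*v + 5) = (v - 3)*(v - 1)*(v - 5)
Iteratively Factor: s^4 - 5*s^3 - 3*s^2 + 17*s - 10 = (s - 5)*(s^3 - 3*s + 2) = (s - 5)*(s - 1)*(s^2 + s - 2) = (s - 5)*(s - 1)^2*(s + 2)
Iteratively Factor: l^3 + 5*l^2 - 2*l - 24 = (l + 4)*(l^2 + l - 6) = (l - 2)*(l + 4)*(l + 3)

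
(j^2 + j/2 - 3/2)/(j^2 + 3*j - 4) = (j + 3/2)/(j + 4)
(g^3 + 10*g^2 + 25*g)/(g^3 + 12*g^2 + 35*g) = (g + 5)/(g + 7)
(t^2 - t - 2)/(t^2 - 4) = (t + 1)/(t + 2)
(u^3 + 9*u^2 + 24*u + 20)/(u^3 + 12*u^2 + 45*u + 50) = (u + 2)/(u + 5)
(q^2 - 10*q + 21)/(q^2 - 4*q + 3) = (q - 7)/(q - 1)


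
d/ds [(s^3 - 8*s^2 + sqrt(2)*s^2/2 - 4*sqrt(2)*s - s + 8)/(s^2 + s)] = (s^4 + 2*s^3 - 7*s^2 + 9*sqrt(2)*s^2/2 - 16*s - 8)/(s^2*(s^2 + 2*s + 1))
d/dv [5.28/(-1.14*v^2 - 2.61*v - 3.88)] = (12.0384*v + 13.7808)/(1.14*v^2 + 2.61*v + 3.88)^2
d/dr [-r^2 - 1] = -2*r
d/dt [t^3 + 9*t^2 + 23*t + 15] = 3*t^2 + 18*t + 23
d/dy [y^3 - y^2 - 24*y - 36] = 3*y^2 - 2*y - 24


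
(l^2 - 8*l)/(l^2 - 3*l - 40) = l/(l + 5)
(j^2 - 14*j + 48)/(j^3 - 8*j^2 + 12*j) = (j - 8)/(j*(j - 2))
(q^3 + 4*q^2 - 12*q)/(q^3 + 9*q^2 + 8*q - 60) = q/(q + 5)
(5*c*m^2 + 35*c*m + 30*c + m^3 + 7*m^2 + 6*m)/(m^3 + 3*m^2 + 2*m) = (5*c*m + 30*c + m^2 + 6*m)/(m*(m + 2))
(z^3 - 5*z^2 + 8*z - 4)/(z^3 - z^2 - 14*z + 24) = (z^2 - 3*z + 2)/(z^2 + z - 12)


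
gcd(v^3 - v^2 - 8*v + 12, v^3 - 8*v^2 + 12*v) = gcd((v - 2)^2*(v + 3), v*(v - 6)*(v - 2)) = v - 2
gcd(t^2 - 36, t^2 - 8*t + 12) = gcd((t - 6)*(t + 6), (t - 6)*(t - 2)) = t - 6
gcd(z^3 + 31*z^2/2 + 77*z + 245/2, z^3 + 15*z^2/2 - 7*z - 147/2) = z^2 + 21*z/2 + 49/2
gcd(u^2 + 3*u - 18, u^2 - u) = 1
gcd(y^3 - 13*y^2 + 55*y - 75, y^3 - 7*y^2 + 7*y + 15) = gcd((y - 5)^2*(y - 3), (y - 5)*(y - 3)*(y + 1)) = y^2 - 8*y + 15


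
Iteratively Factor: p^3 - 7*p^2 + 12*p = (p - 3)*(p^2 - 4*p) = p*(p - 3)*(p - 4)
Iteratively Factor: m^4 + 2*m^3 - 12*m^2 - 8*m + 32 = (m + 4)*(m^3 - 2*m^2 - 4*m + 8) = (m - 2)*(m + 4)*(m^2 - 4) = (m - 2)*(m + 2)*(m + 4)*(m - 2)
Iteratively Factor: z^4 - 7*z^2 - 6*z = (z + 1)*(z^3 - z^2 - 6*z) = (z - 3)*(z + 1)*(z^2 + 2*z) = (z - 3)*(z + 1)*(z + 2)*(z)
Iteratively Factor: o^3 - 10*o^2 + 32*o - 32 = (o - 2)*(o^2 - 8*o + 16) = (o - 4)*(o - 2)*(o - 4)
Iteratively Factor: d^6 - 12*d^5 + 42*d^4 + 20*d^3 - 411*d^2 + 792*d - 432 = (d - 3)*(d^5 - 9*d^4 + 15*d^3 + 65*d^2 - 216*d + 144) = (d - 3)*(d - 1)*(d^4 - 8*d^3 + 7*d^2 + 72*d - 144) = (d - 3)*(d - 1)*(d + 3)*(d^3 - 11*d^2 + 40*d - 48) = (d - 4)*(d - 3)*(d - 1)*(d + 3)*(d^2 - 7*d + 12) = (d - 4)*(d - 3)^2*(d - 1)*(d + 3)*(d - 4)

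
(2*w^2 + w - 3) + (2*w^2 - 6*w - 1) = 4*w^2 - 5*w - 4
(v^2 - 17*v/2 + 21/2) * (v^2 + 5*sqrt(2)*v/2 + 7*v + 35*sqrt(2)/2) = v^4 - 3*v^3/2 + 5*sqrt(2)*v^3/2 - 49*v^2 - 15*sqrt(2)*v^2/4 - 245*sqrt(2)*v/2 + 147*v/2 + 735*sqrt(2)/4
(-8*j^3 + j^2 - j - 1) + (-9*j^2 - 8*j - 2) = -8*j^3 - 8*j^2 - 9*j - 3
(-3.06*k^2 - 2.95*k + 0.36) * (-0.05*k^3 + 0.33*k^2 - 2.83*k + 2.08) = 0.153*k^5 - 0.8623*k^4 + 7.6683*k^3 + 2.1025*k^2 - 7.1548*k + 0.7488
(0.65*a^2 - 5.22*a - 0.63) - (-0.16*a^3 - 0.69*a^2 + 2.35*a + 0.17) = 0.16*a^3 + 1.34*a^2 - 7.57*a - 0.8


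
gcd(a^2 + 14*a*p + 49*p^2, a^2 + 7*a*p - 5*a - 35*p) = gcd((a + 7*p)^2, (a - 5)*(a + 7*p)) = a + 7*p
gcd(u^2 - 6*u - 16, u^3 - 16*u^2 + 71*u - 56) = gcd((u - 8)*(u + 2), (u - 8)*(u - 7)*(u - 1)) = u - 8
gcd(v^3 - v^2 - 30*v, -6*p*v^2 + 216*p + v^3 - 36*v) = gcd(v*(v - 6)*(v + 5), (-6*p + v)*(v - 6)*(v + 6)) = v - 6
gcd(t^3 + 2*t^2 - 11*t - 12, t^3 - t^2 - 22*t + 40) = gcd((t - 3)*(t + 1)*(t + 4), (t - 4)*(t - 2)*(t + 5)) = 1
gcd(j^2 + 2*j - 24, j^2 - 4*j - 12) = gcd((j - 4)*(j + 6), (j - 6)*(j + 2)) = 1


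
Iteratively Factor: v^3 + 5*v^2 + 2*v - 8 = (v + 2)*(v^2 + 3*v - 4) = (v + 2)*(v + 4)*(v - 1)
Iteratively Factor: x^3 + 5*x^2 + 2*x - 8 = (x + 2)*(x^2 + 3*x - 4) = (x - 1)*(x + 2)*(x + 4)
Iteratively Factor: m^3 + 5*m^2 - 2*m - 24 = (m - 2)*(m^2 + 7*m + 12) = (m - 2)*(m + 3)*(m + 4)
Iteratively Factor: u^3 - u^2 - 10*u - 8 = (u + 1)*(u^2 - 2*u - 8) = (u + 1)*(u + 2)*(u - 4)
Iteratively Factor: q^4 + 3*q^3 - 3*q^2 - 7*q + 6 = (q + 3)*(q^3 - 3*q + 2) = (q + 2)*(q + 3)*(q^2 - 2*q + 1) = (q - 1)*(q + 2)*(q + 3)*(q - 1)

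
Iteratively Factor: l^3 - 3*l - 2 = (l - 2)*(l^2 + 2*l + 1) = (l - 2)*(l + 1)*(l + 1)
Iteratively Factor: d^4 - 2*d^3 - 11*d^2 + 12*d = (d)*(d^3 - 2*d^2 - 11*d + 12) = d*(d - 4)*(d^2 + 2*d - 3) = d*(d - 4)*(d + 3)*(d - 1)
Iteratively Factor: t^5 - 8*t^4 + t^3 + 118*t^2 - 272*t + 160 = (t - 2)*(t^4 - 6*t^3 - 11*t^2 + 96*t - 80) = (t - 5)*(t - 2)*(t^3 - t^2 - 16*t + 16) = (t - 5)*(t - 4)*(t - 2)*(t^2 + 3*t - 4) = (t - 5)*(t - 4)*(t - 2)*(t - 1)*(t + 4)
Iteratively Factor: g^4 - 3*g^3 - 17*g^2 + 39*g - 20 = (g - 1)*(g^3 - 2*g^2 - 19*g + 20) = (g - 1)*(g + 4)*(g^2 - 6*g + 5) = (g - 5)*(g - 1)*(g + 4)*(g - 1)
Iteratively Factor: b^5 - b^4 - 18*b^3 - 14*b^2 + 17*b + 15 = (b + 3)*(b^4 - 4*b^3 - 6*b^2 + 4*b + 5) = (b - 5)*(b + 3)*(b^3 + b^2 - b - 1) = (b - 5)*(b + 1)*(b + 3)*(b^2 - 1) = (b - 5)*(b + 1)^2*(b + 3)*(b - 1)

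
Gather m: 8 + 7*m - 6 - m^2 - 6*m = -m^2 + m + 2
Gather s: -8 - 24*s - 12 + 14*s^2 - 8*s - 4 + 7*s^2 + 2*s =21*s^2 - 30*s - 24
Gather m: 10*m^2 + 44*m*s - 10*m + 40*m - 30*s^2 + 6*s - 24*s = 10*m^2 + m*(44*s + 30) - 30*s^2 - 18*s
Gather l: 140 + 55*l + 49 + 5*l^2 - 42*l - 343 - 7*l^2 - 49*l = -2*l^2 - 36*l - 154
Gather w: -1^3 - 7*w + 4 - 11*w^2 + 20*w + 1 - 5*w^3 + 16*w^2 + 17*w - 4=-5*w^3 + 5*w^2 + 30*w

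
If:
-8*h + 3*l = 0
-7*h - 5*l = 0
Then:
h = 0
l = 0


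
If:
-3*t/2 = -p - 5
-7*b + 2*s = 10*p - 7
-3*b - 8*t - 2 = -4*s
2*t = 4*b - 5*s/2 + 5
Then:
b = 2918/495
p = -499/330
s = 4738/495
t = 1151/495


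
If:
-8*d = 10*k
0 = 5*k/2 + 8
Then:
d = 4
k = -16/5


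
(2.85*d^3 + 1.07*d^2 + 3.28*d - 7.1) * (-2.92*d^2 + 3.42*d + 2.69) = -8.322*d^5 + 6.6226*d^4 + 1.7483*d^3 + 34.8279*d^2 - 15.4588*d - 19.099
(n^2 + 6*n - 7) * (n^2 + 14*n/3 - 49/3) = n^4 + 32*n^3/3 + 14*n^2/3 - 392*n/3 + 343/3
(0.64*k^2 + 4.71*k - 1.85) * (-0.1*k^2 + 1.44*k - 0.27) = -0.064*k^4 + 0.4506*k^3 + 6.7946*k^2 - 3.9357*k + 0.4995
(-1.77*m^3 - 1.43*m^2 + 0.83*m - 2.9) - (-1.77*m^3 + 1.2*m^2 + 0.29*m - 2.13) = -2.63*m^2 + 0.54*m - 0.77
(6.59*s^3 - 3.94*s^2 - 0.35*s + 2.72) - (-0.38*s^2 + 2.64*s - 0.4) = 6.59*s^3 - 3.56*s^2 - 2.99*s + 3.12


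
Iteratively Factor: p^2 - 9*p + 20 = (p - 4)*(p - 5)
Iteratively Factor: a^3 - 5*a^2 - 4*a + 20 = (a - 5)*(a^2 - 4) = (a - 5)*(a + 2)*(a - 2)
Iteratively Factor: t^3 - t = (t + 1)*(t^2 - t) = (t - 1)*(t + 1)*(t)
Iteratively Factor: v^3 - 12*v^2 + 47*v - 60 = (v - 3)*(v^2 - 9*v + 20) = (v - 5)*(v - 3)*(v - 4)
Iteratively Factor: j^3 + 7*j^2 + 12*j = (j + 3)*(j^2 + 4*j) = j*(j + 3)*(j + 4)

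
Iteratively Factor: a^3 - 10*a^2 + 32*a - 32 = (a - 4)*(a^2 - 6*a + 8) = (a - 4)^2*(a - 2)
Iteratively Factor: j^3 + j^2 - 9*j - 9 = (j + 1)*(j^2 - 9) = (j - 3)*(j + 1)*(j + 3)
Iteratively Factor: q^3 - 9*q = (q)*(q^2 - 9) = q*(q - 3)*(q + 3)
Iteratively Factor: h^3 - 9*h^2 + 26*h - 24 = (h - 3)*(h^2 - 6*h + 8) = (h - 4)*(h - 3)*(h - 2)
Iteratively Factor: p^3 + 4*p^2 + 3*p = (p + 3)*(p^2 + p) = p*(p + 3)*(p + 1)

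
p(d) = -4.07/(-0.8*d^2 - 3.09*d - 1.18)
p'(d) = -4.07*(1.6*d + 3.09)/(-0.8*d^2 - 3.09*d - 1.18)^2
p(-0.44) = -164.64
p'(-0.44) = -15891.61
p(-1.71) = -2.31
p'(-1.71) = -0.46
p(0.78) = 1.00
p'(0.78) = -1.06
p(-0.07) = 4.21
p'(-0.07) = -12.95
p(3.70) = 0.17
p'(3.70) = -0.07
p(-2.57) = -2.75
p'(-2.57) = 1.91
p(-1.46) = -2.50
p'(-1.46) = -1.16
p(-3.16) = -6.83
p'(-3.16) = 22.53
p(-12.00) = 0.05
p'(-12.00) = 0.01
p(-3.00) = -4.57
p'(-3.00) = 8.79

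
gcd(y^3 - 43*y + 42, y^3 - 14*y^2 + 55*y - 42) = y^2 - 7*y + 6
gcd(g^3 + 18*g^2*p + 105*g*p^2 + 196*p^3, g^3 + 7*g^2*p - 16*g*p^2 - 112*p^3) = g^2 + 11*g*p + 28*p^2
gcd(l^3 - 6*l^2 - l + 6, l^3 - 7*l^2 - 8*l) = l + 1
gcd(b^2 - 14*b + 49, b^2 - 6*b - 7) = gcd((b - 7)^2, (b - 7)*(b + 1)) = b - 7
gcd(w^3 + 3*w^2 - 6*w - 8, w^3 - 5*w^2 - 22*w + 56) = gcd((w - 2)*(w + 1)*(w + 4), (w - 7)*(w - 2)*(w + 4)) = w^2 + 2*w - 8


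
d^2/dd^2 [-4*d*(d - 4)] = -8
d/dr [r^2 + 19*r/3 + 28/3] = 2*r + 19/3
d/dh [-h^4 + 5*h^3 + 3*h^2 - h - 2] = -4*h^3 + 15*h^2 + 6*h - 1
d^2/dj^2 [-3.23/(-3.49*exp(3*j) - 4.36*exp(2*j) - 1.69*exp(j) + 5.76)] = (3.23*(10.47*exp(2*j) + 8.72*exp(j) + 1.69)*(20.94*exp(2*j) + 17.44*exp(j) + 3.38)*exp(j) - (101.4543*exp(2*j) + 56.3312*exp(j) + 5.4587)*(3.49*exp(3*j) + 4.36*exp(2*j) + 1.69*exp(j) - 5.76))*exp(j)/(3.49*exp(3*j) + 4.36*exp(2*j) + 1.69*exp(j) - 5.76)^3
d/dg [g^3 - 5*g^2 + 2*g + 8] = 3*g^2 - 10*g + 2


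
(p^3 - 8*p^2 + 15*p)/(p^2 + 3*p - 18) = p*(p - 5)/(p + 6)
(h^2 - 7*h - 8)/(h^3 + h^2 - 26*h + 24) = (h^2 - 7*h - 8)/(h^3 + h^2 - 26*h + 24)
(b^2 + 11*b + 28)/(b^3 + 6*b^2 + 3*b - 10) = (b^2 + 11*b + 28)/(b^3 + 6*b^2 + 3*b - 10)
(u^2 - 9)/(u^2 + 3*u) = (u - 3)/u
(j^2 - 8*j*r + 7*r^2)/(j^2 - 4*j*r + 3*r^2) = (-j + 7*r)/(-j + 3*r)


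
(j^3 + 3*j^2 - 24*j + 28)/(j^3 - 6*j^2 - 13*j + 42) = (j^2 + 5*j - 14)/(j^2 - 4*j - 21)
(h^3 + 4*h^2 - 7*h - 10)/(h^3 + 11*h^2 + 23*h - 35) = (h^2 - h - 2)/(h^2 + 6*h - 7)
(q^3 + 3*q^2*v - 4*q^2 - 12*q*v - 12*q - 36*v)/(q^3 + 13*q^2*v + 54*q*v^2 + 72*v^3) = (q^2 - 4*q - 12)/(q^2 + 10*q*v + 24*v^2)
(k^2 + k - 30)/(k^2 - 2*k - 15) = (k + 6)/(k + 3)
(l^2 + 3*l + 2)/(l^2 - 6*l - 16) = (l + 1)/(l - 8)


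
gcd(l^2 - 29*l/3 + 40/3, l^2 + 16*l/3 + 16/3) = 1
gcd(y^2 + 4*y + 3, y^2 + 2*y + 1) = y + 1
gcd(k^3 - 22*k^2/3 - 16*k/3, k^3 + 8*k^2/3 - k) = k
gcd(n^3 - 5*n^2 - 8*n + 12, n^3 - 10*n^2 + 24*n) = n - 6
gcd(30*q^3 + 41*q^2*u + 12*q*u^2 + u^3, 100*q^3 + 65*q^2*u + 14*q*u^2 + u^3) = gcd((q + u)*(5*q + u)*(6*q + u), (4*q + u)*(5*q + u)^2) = 5*q + u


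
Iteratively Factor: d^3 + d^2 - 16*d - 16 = (d + 1)*(d^2 - 16) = (d - 4)*(d + 1)*(d + 4)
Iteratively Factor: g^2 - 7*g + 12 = (g - 3)*(g - 4)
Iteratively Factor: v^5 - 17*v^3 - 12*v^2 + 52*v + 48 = (v + 3)*(v^4 - 3*v^3 - 8*v^2 + 12*v + 16) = (v - 4)*(v + 3)*(v^3 + v^2 - 4*v - 4) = (v - 4)*(v - 2)*(v + 3)*(v^2 + 3*v + 2) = (v - 4)*(v - 2)*(v + 2)*(v + 3)*(v + 1)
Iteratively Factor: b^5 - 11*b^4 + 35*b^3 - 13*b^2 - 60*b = (b)*(b^4 - 11*b^3 + 35*b^2 - 13*b - 60) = b*(b - 4)*(b^3 - 7*b^2 + 7*b + 15) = b*(b - 5)*(b - 4)*(b^2 - 2*b - 3) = b*(b - 5)*(b - 4)*(b - 3)*(b + 1)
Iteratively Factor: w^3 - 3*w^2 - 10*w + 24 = (w - 2)*(w^2 - w - 12) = (w - 2)*(w + 3)*(w - 4)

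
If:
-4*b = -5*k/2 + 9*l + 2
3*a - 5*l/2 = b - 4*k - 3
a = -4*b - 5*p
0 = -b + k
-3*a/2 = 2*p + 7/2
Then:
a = -6353/3081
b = 2372/3081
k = 2372/3081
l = -360/1027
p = -209/1027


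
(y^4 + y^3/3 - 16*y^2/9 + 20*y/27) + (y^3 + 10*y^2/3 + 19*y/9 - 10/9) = y^4 + 4*y^3/3 + 14*y^2/9 + 77*y/27 - 10/9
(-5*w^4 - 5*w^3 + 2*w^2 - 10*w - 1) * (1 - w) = 5*w^5 - 7*w^3 + 12*w^2 - 9*w - 1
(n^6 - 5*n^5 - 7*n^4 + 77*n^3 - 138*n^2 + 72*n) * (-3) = -3*n^6 + 15*n^5 + 21*n^4 - 231*n^3 + 414*n^2 - 216*n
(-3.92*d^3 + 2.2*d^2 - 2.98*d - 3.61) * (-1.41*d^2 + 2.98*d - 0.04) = 5.5272*d^5 - 14.7836*d^4 + 10.9146*d^3 - 3.8783*d^2 - 10.6386*d + 0.1444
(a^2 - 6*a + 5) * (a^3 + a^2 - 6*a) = a^5 - 5*a^4 - 7*a^3 + 41*a^2 - 30*a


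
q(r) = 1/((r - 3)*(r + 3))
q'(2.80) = -4.16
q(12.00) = 0.01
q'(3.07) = -34.01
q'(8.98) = -0.00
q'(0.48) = -0.01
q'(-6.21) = 0.01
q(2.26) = -0.26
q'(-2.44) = 0.53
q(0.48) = -0.11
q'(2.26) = -0.30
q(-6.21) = 0.03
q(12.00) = 0.01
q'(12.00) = 0.00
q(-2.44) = -0.33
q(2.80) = -0.86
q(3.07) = 2.35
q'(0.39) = -0.01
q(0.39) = -0.11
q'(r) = -1/((r - 3)*(r + 3)^2) - 1/((r - 3)^2*(r + 3)) = -2*r/(r^4 - 18*r^2 + 81)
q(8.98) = 0.01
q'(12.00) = 0.00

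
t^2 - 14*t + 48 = (t - 8)*(t - 6)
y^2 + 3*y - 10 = (y - 2)*(y + 5)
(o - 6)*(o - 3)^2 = o^3 - 12*o^2 + 45*o - 54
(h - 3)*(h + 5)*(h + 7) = h^3 + 9*h^2 - h - 105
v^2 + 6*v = v*(v + 6)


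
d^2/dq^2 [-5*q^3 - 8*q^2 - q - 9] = -30*q - 16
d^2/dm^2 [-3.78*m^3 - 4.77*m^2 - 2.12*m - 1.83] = -22.68*m - 9.54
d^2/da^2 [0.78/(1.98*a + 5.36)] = 6.115824/(1.98*a + 5.36)^3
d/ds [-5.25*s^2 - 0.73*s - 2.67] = -10.5*s - 0.73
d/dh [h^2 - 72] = 2*h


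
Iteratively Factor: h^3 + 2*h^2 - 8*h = (h - 2)*(h^2 + 4*h) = (h - 2)*(h + 4)*(h)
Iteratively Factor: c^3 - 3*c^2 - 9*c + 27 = (c - 3)*(c^2 - 9) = (c - 3)*(c + 3)*(c - 3)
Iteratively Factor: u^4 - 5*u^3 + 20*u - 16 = (u - 2)*(u^3 - 3*u^2 - 6*u + 8) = (u - 4)*(u - 2)*(u^2 + u - 2) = (u - 4)*(u - 2)*(u - 1)*(u + 2)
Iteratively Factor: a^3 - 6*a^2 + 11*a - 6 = (a - 2)*(a^2 - 4*a + 3) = (a - 2)*(a - 1)*(a - 3)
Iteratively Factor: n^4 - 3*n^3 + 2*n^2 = (n)*(n^3 - 3*n^2 + 2*n) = n*(n - 1)*(n^2 - 2*n) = n*(n - 2)*(n - 1)*(n)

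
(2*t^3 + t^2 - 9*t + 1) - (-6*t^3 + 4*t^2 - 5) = 8*t^3 - 3*t^2 - 9*t + 6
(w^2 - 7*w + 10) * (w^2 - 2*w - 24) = w^4 - 9*w^3 + 148*w - 240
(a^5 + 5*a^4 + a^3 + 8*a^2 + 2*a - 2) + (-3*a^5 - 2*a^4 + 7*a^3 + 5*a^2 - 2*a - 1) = -2*a^5 + 3*a^4 + 8*a^3 + 13*a^2 - 3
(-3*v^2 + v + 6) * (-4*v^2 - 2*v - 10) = 12*v^4 + 2*v^3 + 4*v^2 - 22*v - 60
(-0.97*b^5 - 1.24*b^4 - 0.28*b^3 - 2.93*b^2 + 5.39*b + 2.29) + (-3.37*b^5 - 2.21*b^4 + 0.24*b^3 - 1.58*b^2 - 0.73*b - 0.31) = -4.34*b^5 - 3.45*b^4 - 0.04*b^3 - 4.51*b^2 + 4.66*b + 1.98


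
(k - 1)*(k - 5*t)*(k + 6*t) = k^3 + k^2*t - k^2 - 30*k*t^2 - k*t + 30*t^2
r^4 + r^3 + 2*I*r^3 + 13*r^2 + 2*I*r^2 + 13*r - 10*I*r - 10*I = (r + 1)*(r - 2*I)*(r - I)*(r + 5*I)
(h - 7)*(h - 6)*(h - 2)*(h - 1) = h^4 - 16*h^3 + 83*h^2 - 152*h + 84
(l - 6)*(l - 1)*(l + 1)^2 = l^4 - 5*l^3 - 7*l^2 + 5*l + 6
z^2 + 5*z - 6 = (z - 1)*(z + 6)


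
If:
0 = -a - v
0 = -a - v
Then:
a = -v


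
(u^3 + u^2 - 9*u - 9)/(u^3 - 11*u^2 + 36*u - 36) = (u^2 + 4*u + 3)/(u^2 - 8*u + 12)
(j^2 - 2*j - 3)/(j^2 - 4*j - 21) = (-j^2 + 2*j + 3)/(-j^2 + 4*j + 21)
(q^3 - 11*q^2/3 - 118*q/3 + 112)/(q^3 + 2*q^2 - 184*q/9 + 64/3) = 3*(q - 7)/(3*q - 4)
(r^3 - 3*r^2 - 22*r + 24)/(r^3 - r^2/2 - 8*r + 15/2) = 2*(r^2 - 2*r - 24)/(2*r^2 + r - 15)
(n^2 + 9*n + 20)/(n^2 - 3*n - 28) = (n + 5)/(n - 7)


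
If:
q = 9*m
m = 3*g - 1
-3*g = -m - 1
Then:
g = q/27 + 1/3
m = q/9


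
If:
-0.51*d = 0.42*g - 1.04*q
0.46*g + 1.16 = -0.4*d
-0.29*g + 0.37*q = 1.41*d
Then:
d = 0.32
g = -2.80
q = -0.97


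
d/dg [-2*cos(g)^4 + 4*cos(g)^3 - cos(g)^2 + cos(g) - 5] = (8*cos(g)^3 - 12*cos(g)^2 + 2*cos(g) - 1)*sin(g)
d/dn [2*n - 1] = 2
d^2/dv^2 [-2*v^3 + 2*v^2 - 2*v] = 4 - 12*v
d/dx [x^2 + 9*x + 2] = 2*x + 9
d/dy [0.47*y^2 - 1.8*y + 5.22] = 0.94*y - 1.8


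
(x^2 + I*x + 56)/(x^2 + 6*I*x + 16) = (x - 7*I)/(x - 2*I)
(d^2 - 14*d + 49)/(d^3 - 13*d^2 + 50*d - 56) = (d - 7)/(d^2 - 6*d + 8)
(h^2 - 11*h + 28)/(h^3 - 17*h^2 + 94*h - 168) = 1/(h - 6)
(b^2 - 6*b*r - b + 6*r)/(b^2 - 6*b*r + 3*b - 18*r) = (b - 1)/(b + 3)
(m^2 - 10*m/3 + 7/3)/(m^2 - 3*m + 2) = (m - 7/3)/(m - 2)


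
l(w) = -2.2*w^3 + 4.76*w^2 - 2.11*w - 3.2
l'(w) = -6.6*w^2 + 9.52*w - 2.11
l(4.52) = -118.65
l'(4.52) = -93.92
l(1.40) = -2.86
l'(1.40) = -1.72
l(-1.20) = 9.99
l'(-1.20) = -23.04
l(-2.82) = 89.94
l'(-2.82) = -81.44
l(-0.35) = -1.78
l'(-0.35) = -6.25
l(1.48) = -3.03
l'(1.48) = -2.48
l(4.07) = -81.26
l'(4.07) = -72.69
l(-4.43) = 290.83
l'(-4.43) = -173.81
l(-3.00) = 105.37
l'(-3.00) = -90.07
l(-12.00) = 4509.16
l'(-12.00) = -1066.75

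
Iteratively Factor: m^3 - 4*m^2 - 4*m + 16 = (m - 4)*(m^2 - 4) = (m - 4)*(m - 2)*(m + 2)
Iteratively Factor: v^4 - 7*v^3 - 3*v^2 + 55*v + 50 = (v - 5)*(v^3 - 2*v^2 - 13*v - 10) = (v - 5)^2*(v^2 + 3*v + 2) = (v - 5)^2*(v + 1)*(v + 2)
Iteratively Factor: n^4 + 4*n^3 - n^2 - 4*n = (n + 1)*(n^3 + 3*n^2 - 4*n) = n*(n + 1)*(n^2 + 3*n - 4) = n*(n + 1)*(n + 4)*(n - 1)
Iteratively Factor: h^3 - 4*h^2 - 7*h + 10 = (h - 5)*(h^2 + h - 2) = (h - 5)*(h + 2)*(h - 1)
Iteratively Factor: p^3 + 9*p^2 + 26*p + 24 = (p + 4)*(p^2 + 5*p + 6) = (p + 2)*(p + 4)*(p + 3)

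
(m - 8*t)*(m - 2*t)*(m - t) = m^3 - 11*m^2*t + 26*m*t^2 - 16*t^3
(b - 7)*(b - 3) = b^2 - 10*b + 21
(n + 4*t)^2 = n^2 + 8*n*t + 16*t^2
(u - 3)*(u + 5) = u^2 + 2*u - 15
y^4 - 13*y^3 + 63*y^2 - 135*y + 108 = (y - 4)*(y - 3)^3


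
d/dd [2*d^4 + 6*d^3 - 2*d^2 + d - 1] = 8*d^3 + 18*d^2 - 4*d + 1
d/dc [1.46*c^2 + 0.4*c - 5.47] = 2.92*c + 0.4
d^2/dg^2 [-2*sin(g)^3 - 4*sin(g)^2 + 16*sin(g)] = 18*sin(g)^3 + 16*sin(g)^2 - 28*sin(g) - 8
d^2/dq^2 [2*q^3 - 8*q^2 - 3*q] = 12*q - 16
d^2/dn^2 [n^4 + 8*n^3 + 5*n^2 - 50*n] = 12*n^2 + 48*n + 10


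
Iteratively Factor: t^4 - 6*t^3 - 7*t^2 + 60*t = (t - 4)*(t^3 - 2*t^2 - 15*t) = (t - 5)*(t - 4)*(t^2 + 3*t) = (t - 5)*(t - 4)*(t + 3)*(t)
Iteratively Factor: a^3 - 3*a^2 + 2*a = (a - 2)*(a^2 - a) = a*(a - 2)*(a - 1)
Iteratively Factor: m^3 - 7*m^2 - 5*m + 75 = (m - 5)*(m^2 - 2*m - 15) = (m - 5)^2*(m + 3)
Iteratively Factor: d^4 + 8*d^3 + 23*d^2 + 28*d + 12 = (d + 2)*(d^3 + 6*d^2 + 11*d + 6) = (d + 2)^2*(d^2 + 4*d + 3) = (d + 1)*(d + 2)^2*(d + 3)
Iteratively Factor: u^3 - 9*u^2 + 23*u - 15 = (u - 1)*(u^2 - 8*u + 15) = (u - 5)*(u - 1)*(u - 3)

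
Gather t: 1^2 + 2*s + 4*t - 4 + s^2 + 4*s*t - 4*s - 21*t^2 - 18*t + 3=s^2 - 2*s - 21*t^2 + t*(4*s - 14)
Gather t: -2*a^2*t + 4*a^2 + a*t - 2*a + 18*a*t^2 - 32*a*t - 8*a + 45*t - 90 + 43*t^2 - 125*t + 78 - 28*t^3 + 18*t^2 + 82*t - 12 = 4*a^2 - 10*a - 28*t^3 + t^2*(18*a + 61) + t*(-2*a^2 - 31*a + 2) - 24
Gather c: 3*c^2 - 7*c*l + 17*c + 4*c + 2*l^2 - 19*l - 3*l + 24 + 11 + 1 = 3*c^2 + c*(21 - 7*l) + 2*l^2 - 22*l + 36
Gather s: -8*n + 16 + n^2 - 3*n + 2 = n^2 - 11*n + 18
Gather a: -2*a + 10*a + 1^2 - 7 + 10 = 8*a + 4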